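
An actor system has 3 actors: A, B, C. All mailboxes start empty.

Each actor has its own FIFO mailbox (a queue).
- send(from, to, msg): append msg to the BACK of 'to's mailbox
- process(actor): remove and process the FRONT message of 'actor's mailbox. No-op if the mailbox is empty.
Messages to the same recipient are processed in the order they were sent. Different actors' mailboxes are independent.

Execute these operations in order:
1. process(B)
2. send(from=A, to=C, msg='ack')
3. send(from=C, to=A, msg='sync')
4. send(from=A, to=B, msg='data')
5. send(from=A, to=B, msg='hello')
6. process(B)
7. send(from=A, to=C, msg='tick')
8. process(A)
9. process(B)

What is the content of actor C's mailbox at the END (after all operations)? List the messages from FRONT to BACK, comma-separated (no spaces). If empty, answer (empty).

After 1 (process(B)): A:[] B:[] C:[]
After 2 (send(from=A, to=C, msg='ack')): A:[] B:[] C:[ack]
After 3 (send(from=C, to=A, msg='sync')): A:[sync] B:[] C:[ack]
After 4 (send(from=A, to=B, msg='data')): A:[sync] B:[data] C:[ack]
After 5 (send(from=A, to=B, msg='hello')): A:[sync] B:[data,hello] C:[ack]
After 6 (process(B)): A:[sync] B:[hello] C:[ack]
After 7 (send(from=A, to=C, msg='tick')): A:[sync] B:[hello] C:[ack,tick]
After 8 (process(A)): A:[] B:[hello] C:[ack,tick]
After 9 (process(B)): A:[] B:[] C:[ack,tick]

Answer: ack,tick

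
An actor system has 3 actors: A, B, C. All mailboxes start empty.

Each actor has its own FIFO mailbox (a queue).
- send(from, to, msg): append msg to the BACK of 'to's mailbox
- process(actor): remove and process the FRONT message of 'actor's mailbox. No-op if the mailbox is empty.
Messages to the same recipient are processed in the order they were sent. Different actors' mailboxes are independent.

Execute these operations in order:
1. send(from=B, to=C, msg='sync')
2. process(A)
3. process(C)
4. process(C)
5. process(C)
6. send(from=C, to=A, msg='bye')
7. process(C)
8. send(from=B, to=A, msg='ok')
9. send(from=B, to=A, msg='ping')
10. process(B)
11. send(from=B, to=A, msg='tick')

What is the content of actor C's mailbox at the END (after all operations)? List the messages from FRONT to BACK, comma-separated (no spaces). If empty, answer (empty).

After 1 (send(from=B, to=C, msg='sync')): A:[] B:[] C:[sync]
After 2 (process(A)): A:[] B:[] C:[sync]
After 3 (process(C)): A:[] B:[] C:[]
After 4 (process(C)): A:[] B:[] C:[]
After 5 (process(C)): A:[] B:[] C:[]
After 6 (send(from=C, to=A, msg='bye')): A:[bye] B:[] C:[]
After 7 (process(C)): A:[bye] B:[] C:[]
After 8 (send(from=B, to=A, msg='ok')): A:[bye,ok] B:[] C:[]
After 9 (send(from=B, to=A, msg='ping')): A:[bye,ok,ping] B:[] C:[]
After 10 (process(B)): A:[bye,ok,ping] B:[] C:[]
After 11 (send(from=B, to=A, msg='tick')): A:[bye,ok,ping,tick] B:[] C:[]

Answer: (empty)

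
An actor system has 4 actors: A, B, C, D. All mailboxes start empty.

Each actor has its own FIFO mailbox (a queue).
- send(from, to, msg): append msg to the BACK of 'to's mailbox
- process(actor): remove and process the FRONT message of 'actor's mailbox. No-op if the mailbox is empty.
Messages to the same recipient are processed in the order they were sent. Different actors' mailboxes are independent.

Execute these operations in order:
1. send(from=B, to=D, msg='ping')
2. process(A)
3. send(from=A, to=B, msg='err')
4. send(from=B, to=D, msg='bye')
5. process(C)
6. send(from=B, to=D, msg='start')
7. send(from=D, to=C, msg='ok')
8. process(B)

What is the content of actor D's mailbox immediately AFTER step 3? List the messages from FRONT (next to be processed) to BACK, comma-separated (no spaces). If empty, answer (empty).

After 1 (send(from=B, to=D, msg='ping')): A:[] B:[] C:[] D:[ping]
After 2 (process(A)): A:[] B:[] C:[] D:[ping]
After 3 (send(from=A, to=B, msg='err')): A:[] B:[err] C:[] D:[ping]

ping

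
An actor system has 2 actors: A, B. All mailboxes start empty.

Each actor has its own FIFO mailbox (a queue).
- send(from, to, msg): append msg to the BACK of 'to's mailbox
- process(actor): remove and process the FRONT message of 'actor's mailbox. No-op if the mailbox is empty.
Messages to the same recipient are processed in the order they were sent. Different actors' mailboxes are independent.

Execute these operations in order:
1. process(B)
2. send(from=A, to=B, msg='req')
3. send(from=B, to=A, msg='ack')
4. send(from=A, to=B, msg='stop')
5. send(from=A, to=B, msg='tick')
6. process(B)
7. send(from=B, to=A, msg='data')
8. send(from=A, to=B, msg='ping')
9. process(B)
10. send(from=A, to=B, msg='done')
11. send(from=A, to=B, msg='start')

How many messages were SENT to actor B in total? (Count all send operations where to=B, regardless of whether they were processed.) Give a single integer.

Answer: 6

Derivation:
After 1 (process(B)): A:[] B:[]
After 2 (send(from=A, to=B, msg='req')): A:[] B:[req]
After 3 (send(from=B, to=A, msg='ack')): A:[ack] B:[req]
After 4 (send(from=A, to=B, msg='stop')): A:[ack] B:[req,stop]
After 5 (send(from=A, to=B, msg='tick')): A:[ack] B:[req,stop,tick]
After 6 (process(B)): A:[ack] B:[stop,tick]
After 7 (send(from=B, to=A, msg='data')): A:[ack,data] B:[stop,tick]
After 8 (send(from=A, to=B, msg='ping')): A:[ack,data] B:[stop,tick,ping]
After 9 (process(B)): A:[ack,data] B:[tick,ping]
After 10 (send(from=A, to=B, msg='done')): A:[ack,data] B:[tick,ping,done]
After 11 (send(from=A, to=B, msg='start')): A:[ack,data] B:[tick,ping,done,start]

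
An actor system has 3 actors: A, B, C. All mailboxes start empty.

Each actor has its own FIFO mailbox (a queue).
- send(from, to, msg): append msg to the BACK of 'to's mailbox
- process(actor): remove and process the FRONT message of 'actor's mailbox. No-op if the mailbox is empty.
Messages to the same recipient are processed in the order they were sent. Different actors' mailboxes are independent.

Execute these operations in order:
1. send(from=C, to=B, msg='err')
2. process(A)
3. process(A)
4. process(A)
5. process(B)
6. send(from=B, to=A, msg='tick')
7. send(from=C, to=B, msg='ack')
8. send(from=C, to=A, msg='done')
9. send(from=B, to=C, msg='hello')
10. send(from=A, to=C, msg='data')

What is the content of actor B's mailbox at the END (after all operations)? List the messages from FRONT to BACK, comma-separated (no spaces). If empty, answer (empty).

After 1 (send(from=C, to=B, msg='err')): A:[] B:[err] C:[]
After 2 (process(A)): A:[] B:[err] C:[]
After 3 (process(A)): A:[] B:[err] C:[]
After 4 (process(A)): A:[] B:[err] C:[]
After 5 (process(B)): A:[] B:[] C:[]
After 6 (send(from=B, to=A, msg='tick')): A:[tick] B:[] C:[]
After 7 (send(from=C, to=B, msg='ack')): A:[tick] B:[ack] C:[]
After 8 (send(from=C, to=A, msg='done')): A:[tick,done] B:[ack] C:[]
After 9 (send(from=B, to=C, msg='hello')): A:[tick,done] B:[ack] C:[hello]
After 10 (send(from=A, to=C, msg='data')): A:[tick,done] B:[ack] C:[hello,data]

Answer: ack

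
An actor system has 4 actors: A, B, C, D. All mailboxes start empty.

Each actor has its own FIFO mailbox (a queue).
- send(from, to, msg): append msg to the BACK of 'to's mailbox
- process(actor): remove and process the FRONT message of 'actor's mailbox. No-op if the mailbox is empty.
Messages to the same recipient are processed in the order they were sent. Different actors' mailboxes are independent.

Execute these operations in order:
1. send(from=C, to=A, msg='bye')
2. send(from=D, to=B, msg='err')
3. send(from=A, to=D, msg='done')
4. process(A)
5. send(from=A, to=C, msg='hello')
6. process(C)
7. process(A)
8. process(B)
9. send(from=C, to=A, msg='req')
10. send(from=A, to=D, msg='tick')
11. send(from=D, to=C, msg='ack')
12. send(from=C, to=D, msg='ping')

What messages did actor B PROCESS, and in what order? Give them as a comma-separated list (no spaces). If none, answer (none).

Answer: err

Derivation:
After 1 (send(from=C, to=A, msg='bye')): A:[bye] B:[] C:[] D:[]
After 2 (send(from=D, to=B, msg='err')): A:[bye] B:[err] C:[] D:[]
After 3 (send(from=A, to=D, msg='done')): A:[bye] B:[err] C:[] D:[done]
After 4 (process(A)): A:[] B:[err] C:[] D:[done]
After 5 (send(from=A, to=C, msg='hello')): A:[] B:[err] C:[hello] D:[done]
After 6 (process(C)): A:[] B:[err] C:[] D:[done]
After 7 (process(A)): A:[] B:[err] C:[] D:[done]
After 8 (process(B)): A:[] B:[] C:[] D:[done]
After 9 (send(from=C, to=A, msg='req')): A:[req] B:[] C:[] D:[done]
After 10 (send(from=A, to=D, msg='tick')): A:[req] B:[] C:[] D:[done,tick]
After 11 (send(from=D, to=C, msg='ack')): A:[req] B:[] C:[ack] D:[done,tick]
After 12 (send(from=C, to=D, msg='ping')): A:[req] B:[] C:[ack] D:[done,tick,ping]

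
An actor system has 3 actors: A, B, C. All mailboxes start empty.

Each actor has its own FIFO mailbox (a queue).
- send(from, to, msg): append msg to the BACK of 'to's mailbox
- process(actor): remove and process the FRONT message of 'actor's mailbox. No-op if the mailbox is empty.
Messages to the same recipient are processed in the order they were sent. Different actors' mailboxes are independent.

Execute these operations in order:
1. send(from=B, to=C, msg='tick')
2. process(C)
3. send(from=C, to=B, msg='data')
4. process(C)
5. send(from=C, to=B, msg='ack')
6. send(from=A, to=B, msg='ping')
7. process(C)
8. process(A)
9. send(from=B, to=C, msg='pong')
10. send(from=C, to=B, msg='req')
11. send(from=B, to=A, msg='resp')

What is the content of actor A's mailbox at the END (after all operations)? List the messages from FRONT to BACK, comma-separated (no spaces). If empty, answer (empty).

After 1 (send(from=B, to=C, msg='tick')): A:[] B:[] C:[tick]
After 2 (process(C)): A:[] B:[] C:[]
After 3 (send(from=C, to=B, msg='data')): A:[] B:[data] C:[]
After 4 (process(C)): A:[] B:[data] C:[]
After 5 (send(from=C, to=B, msg='ack')): A:[] B:[data,ack] C:[]
After 6 (send(from=A, to=B, msg='ping')): A:[] B:[data,ack,ping] C:[]
After 7 (process(C)): A:[] B:[data,ack,ping] C:[]
After 8 (process(A)): A:[] B:[data,ack,ping] C:[]
After 9 (send(from=B, to=C, msg='pong')): A:[] B:[data,ack,ping] C:[pong]
After 10 (send(from=C, to=B, msg='req')): A:[] B:[data,ack,ping,req] C:[pong]
After 11 (send(from=B, to=A, msg='resp')): A:[resp] B:[data,ack,ping,req] C:[pong]

Answer: resp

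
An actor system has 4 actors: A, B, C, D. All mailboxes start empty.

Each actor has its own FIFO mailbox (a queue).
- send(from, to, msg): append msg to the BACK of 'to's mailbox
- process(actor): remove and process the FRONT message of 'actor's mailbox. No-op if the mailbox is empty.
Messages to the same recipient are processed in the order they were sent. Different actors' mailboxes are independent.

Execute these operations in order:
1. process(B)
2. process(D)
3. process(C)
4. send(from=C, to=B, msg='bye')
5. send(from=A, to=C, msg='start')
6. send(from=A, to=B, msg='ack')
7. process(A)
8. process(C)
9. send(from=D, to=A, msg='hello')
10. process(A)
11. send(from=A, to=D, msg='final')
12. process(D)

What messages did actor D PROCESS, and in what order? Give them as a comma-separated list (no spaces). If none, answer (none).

After 1 (process(B)): A:[] B:[] C:[] D:[]
After 2 (process(D)): A:[] B:[] C:[] D:[]
After 3 (process(C)): A:[] B:[] C:[] D:[]
After 4 (send(from=C, to=B, msg='bye')): A:[] B:[bye] C:[] D:[]
After 5 (send(from=A, to=C, msg='start')): A:[] B:[bye] C:[start] D:[]
After 6 (send(from=A, to=B, msg='ack')): A:[] B:[bye,ack] C:[start] D:[]
After 7 (process(A)): A:[] B:[bye,ack] C:[start] D:[]
After 8 (process(C)): A:[] B:[bye,ack] C:[] D:[]
After 9 (send(from=D, to=A, msg='hello')): A:[hello] B:[bye,ack] C:[] D:[]
After 10 (process(A)): A:[] B:[bye,ack] C:[] D:[]
After 11 (send(from=A, to=D, msg='final')): A:[] B:[bye,ack] C:[] D:[final]
After 12 (process(D)): A:[] B:[bye,ack] C:[] D:[]

Answer: final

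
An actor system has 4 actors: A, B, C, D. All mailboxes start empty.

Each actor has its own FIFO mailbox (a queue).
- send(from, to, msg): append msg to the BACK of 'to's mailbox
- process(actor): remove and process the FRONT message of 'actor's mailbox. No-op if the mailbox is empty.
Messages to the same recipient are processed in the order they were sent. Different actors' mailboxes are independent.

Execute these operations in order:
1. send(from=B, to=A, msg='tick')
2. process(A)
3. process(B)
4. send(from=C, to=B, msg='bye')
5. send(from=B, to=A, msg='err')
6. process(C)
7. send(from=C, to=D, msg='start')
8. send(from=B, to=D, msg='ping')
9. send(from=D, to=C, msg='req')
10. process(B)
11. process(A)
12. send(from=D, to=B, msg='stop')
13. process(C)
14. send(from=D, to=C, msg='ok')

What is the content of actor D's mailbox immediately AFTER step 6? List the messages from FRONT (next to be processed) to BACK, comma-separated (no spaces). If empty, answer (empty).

After 1 (send(from=B, to=A, msg='tick')): A:[tick] B:[] C:[] D:[]
After 2 (process(A)): A:[] B:[] C:[] D:[]
After 3 (process(B)): A:[] B:[] C:[] D:[]
After 4 (send(from=C, to=B, msg='bye')): A:[] B:[bye] C:[] D:[]
After 5 (send(from=B, to=A, msg='err')): A:[err] B:[bye] C:[] D:[]
After 6 (process(C)): A:[err] B:[bye] C:[] D:[]

(empty)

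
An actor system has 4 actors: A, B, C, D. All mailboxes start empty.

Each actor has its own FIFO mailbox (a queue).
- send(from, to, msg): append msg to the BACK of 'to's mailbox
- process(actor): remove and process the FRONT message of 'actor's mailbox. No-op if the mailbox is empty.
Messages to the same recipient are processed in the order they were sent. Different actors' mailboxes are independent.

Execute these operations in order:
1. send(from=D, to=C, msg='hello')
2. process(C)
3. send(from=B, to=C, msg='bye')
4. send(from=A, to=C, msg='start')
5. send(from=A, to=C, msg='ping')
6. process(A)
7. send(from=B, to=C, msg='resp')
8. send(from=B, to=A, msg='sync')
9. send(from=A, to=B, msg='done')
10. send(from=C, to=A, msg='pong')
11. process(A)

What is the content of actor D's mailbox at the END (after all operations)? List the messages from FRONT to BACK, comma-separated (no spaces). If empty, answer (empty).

Answer: (empty)

Derivation:
After 1 (send(from=D, to=C, msg='hello')): A:[] B:[] C:[hello] D:[]
After 2 (process(C)): A:[] B:[] C:[] D:[]
After 3 (send(from=B, to=C, msg='bye')): A:[] B:[] C:[bye] D:[]
After 4 (send(from=A, to=C, msg='start')): A:[] B:[] C:[bye,start] D:[]
After 5 (send(from=A, to=C, msg='ping')): A:[] B:[] C:[bye,start,ping] D:[]
After 6 (process(A)): A:[] B:[] C:[bye,start,ping] D:[]
After 7 (send(from=B, to=C, msg='resp')): A:[] B:[] C:[bye,start,ping,resp] D:[]
After 8 (send(from=B, to=A, msg='sync')): A:[sync] B:[] C:[bye,start,ping,resp] D:[]
After 9 (send(from=A, to=B, msg='done')): A:[sync] B:[done] C:[bye,start,ping,resp] D:[]
After 10 (send(from=C, to=A, msg='pong')): A:[sync,pong] B:[done] C:[bye,start,ping,resp] D:[]
After 11 (process(A)): A:[pong] B:[done] C:[bye,start,ping,resp] D:[]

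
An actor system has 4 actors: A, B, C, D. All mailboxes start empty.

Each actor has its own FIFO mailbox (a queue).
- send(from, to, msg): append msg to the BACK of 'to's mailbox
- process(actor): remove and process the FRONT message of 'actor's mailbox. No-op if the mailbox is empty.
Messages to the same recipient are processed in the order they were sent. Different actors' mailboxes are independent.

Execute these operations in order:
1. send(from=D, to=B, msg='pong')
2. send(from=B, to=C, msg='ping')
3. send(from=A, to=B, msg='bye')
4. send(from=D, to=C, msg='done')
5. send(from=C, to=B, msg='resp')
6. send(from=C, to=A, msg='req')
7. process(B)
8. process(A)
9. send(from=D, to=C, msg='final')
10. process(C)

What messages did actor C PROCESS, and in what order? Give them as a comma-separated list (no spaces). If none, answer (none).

Answer: ping

Derivation:
After 1 (send(from=D, to=B, msg='pong')): A:[] B:[pong] C:[] D:[]
After 2 (send(from=B, to=C, msg='ping')): A:[] B:[pong] C:[ping] D:[]
After 3 (send(from=A, to=B, msg='bye')): A:[] B:[pong,bye] C:[ping] D:[]
After 4 (send(from=D, to=C, msg='done')): A:[] B:[pong,bye] C:[ping,done] D:[]
After 5 (send(from=C, to=B, msg='resp')): A:[] B:[pong,bye,resp] C:[ping,done] D:[]
After 6 (send(from=C, to=A, msg='req')): A:[req] B:[pong,bye,resp] C:[ping,done] D:[]
After 7 (process(B)): A:[req] B:[bye,resp] C:[ping,done] D:[]
After 8 (process(A)): A:[] B:[bye,resp] C:[ping,done] D:[]
After 9 (send(from=D, to=C, msg='final')): A:[] B:[bye,resp] C:[ping,done,final] D:[]
After 10 (process(C)): A:[] B:[bye,resp] C:[done,final] D:[]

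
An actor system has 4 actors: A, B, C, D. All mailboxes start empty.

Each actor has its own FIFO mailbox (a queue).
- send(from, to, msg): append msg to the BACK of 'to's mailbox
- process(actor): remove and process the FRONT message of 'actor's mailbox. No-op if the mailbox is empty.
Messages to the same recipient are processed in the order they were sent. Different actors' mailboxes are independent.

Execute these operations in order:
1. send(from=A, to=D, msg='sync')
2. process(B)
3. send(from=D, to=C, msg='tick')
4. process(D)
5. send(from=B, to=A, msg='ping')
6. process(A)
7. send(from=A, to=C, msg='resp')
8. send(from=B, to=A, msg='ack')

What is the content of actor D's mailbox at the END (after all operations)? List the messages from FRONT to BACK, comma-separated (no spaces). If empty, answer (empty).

Answer: (empty)

Derivation:
After 1 (send(from=A, to=D, msg='sync')): A:[] B:[] C:[] D:[sync]
After 2 (process(B)): A:[] B:[] C:[] D:[sync]
After 3 (send(from=D, to=C, msg='tick')): A:[] B:[] C:[tick] D:[sync]
After 4 (process(D)): A:[] B:[] C:[tick] D:[]
After 5 (send(from=B, to=A, msg='ping')): A:[ping] B:[] C:[tick] D:[]
After 6 (process(A)): A:[] B:[] C:[tick] D:[]
After 7 (send(from=A, to=C, msg='resp')): A:[] B:[] C:[tick,resp] D:[]
After 8 (send(from=B, to=A, msg='ack')): A:[ack] B:[] C:[tick,resp] D:[]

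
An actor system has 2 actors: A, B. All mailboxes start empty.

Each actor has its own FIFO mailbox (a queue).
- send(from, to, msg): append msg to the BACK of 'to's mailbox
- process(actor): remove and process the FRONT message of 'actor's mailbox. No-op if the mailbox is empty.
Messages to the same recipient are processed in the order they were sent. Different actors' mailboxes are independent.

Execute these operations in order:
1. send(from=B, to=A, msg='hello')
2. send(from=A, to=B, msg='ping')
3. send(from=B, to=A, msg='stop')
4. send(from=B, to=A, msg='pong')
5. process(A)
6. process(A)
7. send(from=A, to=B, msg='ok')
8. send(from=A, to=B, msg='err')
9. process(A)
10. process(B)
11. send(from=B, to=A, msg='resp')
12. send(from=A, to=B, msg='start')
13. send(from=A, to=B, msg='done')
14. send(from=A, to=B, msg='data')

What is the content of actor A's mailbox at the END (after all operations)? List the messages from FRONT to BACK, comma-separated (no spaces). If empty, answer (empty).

Answer: resp

Derivation:
After 1 (send(from=B, to=A, msg='hello')): A:[hello] B:[]
After 2 (send(from=A, to=B, msg='ping')): A:[hello] B:[ping]
After 3 (send(from=B, to=A, msg='stop')): A:[hello,stop] B:[ping]
After 4 (send(from=B, to=A, msg='pong')): A:[hello,stop,pong] B:[ping]
After 5 (process(A)): A:[stop,pong] B:[ping]
After 6 (process(A)): A:[pong] B:[ping]
After 7 (send(from=A, to=B, msg='ok')): A:[pong] B:[ping,ok]
After 8 (send(from=A, to=B, msg='err')): A:[pong] B:[ping,ok,err]
After 9 (process(A)): A:[] B:[ping,ok,err]
After 10 (process(B)): A:[] B:[ok,err]
After 11 (send(from=B, to=A, msg='resp')): A:[resp] B:[ok,err]
After 12 (send(from=A, to=B, msg='start')): A:[resp] B:[ok,err,start]
After 13 (send(from=A, to=B, msg='done')): A:[resp] B:[ok,err,start,done]
After 14 (send(from=A, to=B, msg='data')): A:[resp] B:[ok,err,start,done,data]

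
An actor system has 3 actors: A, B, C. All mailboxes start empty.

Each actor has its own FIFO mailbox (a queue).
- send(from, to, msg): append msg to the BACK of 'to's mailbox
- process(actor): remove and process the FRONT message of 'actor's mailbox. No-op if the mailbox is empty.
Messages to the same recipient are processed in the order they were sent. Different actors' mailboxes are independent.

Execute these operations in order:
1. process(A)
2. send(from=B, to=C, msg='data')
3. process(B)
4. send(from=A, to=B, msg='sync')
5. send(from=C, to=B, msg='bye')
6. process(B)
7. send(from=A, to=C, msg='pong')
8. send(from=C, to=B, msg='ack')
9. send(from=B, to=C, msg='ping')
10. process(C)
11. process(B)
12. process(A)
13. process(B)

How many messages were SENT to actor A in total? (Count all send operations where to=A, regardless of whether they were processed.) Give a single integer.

After 1 (process(A)): A:[] B:[] C:[]
After 2 (send(from=B, to=C, msg='data')): A:[] B:[] C:[data]
After 3 (process(B)): A:[] B:[] C:[data]
After 4 (send(from=A, to=B, msg='sync')): A:[] B:[sync] C:[data]
After 5 (send(from=C, to=B, msg='bye')): A:[] B:[sync,bye] C:[data]
After 6 (process(B)): A:[] B:[bye] C:[data]
After 7 (send(from=A, to=C, msg='pong')): A:[] B:[bye] C:[data,pong]
After 8 (send(from=C, to=B, msg='ack')): A:[] B:[bye,ack] C:[data,pong]
After 9 (send(from=B, to=C, msg='ping')): A:[] B:[bye,ack] C:[data,pong,ping]
After 10 (process(C)): A:[] B:[bye,ack] C:[pong,ping]
After 11 (process(B)): A:[] B:[ack] C:[pong,ping]
After 12 (process(A)): A:[] B:[ack] C:[pong,ping]
After 13 (process(B)): A:[] B:[] C:[pong,ping]

Answer: 0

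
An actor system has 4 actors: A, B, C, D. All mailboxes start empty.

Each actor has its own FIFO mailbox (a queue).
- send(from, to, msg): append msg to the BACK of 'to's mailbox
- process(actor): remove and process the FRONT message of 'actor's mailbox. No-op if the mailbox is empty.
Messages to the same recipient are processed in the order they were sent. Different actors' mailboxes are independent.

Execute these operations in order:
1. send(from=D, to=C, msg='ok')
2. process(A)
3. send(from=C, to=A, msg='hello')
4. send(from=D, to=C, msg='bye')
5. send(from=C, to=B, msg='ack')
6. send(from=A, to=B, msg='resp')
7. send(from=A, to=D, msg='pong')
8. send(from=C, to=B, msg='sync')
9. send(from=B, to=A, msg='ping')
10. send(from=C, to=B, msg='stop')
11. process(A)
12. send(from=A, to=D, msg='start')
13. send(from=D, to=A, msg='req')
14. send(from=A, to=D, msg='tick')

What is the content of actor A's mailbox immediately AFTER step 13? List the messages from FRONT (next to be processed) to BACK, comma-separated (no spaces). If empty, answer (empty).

After 1 (send(from=D, to=C, msg='ok')): A:[] B:[] C:[ok] D:[]
After 2 (process(A)): A:[] B:[] C:[ok] D:[]
After 3 (send(from=C, to=A, msg='hello')): A:[hello] B:[] C:[ok] D:[]
After 4 (send(from=D, to=C, msg='bye')): A:[hello] B:[] C:[ok,bye] D:[]
After 5 (send(from=C, to=B, msg='ack')): A:[hello] B:[ack] C:[ok,bye] D:[]
After 6 (send(from=A, to=B, msg='resp')): A:[hello] B:[ack,resp] C:[ok,bye] D:[]
After 7 (send(from=A, to=D, msg='pong')): A:[hello] B:[ack,resp] C:[ok,bye] D:[pong]
After 8 (send(from=C, to=B, msg='sync')): A:[hello] B:[ack,resp,sync] C:[ok,bye] D:[pong]
After 9 (send(from=B, to=A, msg='ping')): A:[hello,ping] B:[ack,resp,sync] C:[ok,bye] D:[pong]
After 10 (send(from=C, to=B, msg='stop')): A:[hello,ping] B:[ack,resp,sync,stop] C:[ok,bye] D:[pong]
After 11 (process(A)): A:[ping] B:[ack,resp,sync,stop] C:[ok,bye] D:[pong]
After 12 (send(from=A, to=D, msg='start')): A:[ping] B:[ack,resp,sync,stop] C:[ok,bye] D:[pong,start]
After 13 (send(from=D, to=A, msg='req')): A:[ping,req] B:[ack,resp,sync,stop] C:[ok,bye] D:[pong,start]

ping,req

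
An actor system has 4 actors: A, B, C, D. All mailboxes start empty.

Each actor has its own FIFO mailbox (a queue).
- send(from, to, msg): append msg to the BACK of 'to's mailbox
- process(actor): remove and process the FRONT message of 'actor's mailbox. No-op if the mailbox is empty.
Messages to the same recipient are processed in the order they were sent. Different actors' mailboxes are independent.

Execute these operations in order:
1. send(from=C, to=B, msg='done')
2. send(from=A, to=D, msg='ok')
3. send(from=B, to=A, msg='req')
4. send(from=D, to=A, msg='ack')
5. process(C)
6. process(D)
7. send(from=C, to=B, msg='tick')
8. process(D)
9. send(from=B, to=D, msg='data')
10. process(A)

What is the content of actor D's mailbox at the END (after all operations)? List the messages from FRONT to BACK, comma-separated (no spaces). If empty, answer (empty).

Answer: data

Derivation:
After 1 (send(from=C, to=B, msg='done')): A:[] B:[done] C:[] D:[]
After 2 (send(from=A, to=D, msg='ok')): A:[] B:[done] C:[] D:[ok]
After 3 (send(from=B, to=A, msg='req')): A:[req] B:[done] C:[] D:[ok]
After 4 (send(from=D, to=A, msg='ack')): A:[req,ack] B:[done] C:[] D:[ok]
After 5 (process(C)): A:[req,ack] B:[done] C:[] D:[ok]
After 6 (process(D)): A:[req,ack] B:[done] C:[] D:[]
After 7 (send(from=C, to=B, msg='tick')): A:[req,ack] B:[done,tick] C:[] D:[]
After 8 (process(D)): A:[req,ack] B:[done,tick] C:[] D:[]
After 9 (send(from=B, to=D, msg='data')): A:[req,ack] B:[done,tick] C:[] D:[data]
After 10 (process(A)): A:[ack] B:[done,tick] C:[] D:[data]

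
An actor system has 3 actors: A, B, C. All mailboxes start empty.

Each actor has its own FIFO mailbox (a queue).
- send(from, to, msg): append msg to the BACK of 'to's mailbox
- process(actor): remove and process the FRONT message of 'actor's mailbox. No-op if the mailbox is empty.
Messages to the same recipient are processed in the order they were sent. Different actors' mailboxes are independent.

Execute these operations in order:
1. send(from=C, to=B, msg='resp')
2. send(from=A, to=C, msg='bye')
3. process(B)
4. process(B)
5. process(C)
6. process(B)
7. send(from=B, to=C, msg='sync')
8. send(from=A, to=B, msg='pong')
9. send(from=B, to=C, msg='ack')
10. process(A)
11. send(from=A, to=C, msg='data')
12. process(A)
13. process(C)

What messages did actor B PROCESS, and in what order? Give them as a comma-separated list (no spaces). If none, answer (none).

After 1 (send(from=C, to=B, msg='resp')): A:[] B:[resp] C:[]
After 2 (send(from=A, to=C, msg='bye')): A:[] B:[resp] C:[bye]
After 3 (process(B)): A:[] B:[] C:[bye]
After 4 (process(B)): A:[] B:[] C:[bye]
After 5 (process(C)): A:[] B:[] C:[]
After 6 (process(B)): A:[] B:[] C:[]
After 7 (send(from=B, to=C, msg='sync')): A:[] B:[] C:[sync]
After 8 (send(from=A, to=B, msg='pong')): A:[] B:[pong] C:[sync]
After 9 (send(from=B, to=C, msg='ack')): A:[] B:[pong] C:[sync,ack]
After 10 (process(A)): A:[] B:[pong] C:[sync,ack]
After 11 (send(from=A, to=C, msg='data')): A:[] B:[pong] C:[sync,ack,data]
After 12 (process(A)): A:[] B:[pong] C:[sync,ack,data]
After 13 (process(C)): A:[] B:[pong] C:[ack,data]

Answer: resp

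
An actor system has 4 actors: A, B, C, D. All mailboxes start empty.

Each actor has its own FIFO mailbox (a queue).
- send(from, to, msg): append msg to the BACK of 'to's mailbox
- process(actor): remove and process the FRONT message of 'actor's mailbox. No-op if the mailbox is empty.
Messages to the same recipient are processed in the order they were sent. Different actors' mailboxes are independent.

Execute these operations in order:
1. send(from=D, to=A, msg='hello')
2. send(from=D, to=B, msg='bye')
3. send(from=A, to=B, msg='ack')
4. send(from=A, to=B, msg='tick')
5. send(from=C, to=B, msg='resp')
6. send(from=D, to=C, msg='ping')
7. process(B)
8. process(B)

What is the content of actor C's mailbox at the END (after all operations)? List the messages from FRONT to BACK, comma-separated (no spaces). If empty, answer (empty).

After 1 (send(from=D, to=A, msg='hello')): A:[hello] B:[] C:[] D:[]
After 2 (send(from=D, to=B, msg='bye')): A:[hello] B:[bye] C:[] D:[]
After 3 (send(from=A, to=B, msg='ack')): A:[hello] B:[bye,ack] C:[] D:[]
After 4 (send(from=A, to=B, msg='tick')): A:[hello] B:[bye,ack,tick] C:[] D:[]
After 5 (send(from=C, to=B, msg='resp')): A:[hello] B:[bye,ack,tick,resp] C:[] D:[]
After 6 (send(from=D, to=C, msg='ping')): A:[hello] B:[bye,ack,tick,resp] C:[ping] D:[]
After 7 (process(B)): A:[hello] B:[ack,tick,resp] C:[ping] D:[]
After 8 (process(B)): A:[hello] B:[tick,resp] C:[ping] D:[]

Answer: ping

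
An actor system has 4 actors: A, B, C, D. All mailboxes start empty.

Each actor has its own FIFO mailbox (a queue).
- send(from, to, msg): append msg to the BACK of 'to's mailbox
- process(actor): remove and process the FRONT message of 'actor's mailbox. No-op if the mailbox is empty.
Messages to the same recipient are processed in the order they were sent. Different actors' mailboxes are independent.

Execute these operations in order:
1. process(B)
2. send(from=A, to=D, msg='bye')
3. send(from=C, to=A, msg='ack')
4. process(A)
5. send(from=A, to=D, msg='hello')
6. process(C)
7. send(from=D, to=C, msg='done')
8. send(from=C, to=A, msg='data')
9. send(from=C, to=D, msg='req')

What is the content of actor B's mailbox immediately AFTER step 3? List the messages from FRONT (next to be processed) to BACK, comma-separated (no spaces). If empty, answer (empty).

After 1 (process(B)): A:[] B:[] C:[] D:[]
After 2 (send(from=A, to=D, msg='bye')): A:[] B:[] C:[] D:[bye]
After 3 (send(from=C, to=A, msg='ack')): A:[ack] B:[] C:[] D:[bye]

(empty)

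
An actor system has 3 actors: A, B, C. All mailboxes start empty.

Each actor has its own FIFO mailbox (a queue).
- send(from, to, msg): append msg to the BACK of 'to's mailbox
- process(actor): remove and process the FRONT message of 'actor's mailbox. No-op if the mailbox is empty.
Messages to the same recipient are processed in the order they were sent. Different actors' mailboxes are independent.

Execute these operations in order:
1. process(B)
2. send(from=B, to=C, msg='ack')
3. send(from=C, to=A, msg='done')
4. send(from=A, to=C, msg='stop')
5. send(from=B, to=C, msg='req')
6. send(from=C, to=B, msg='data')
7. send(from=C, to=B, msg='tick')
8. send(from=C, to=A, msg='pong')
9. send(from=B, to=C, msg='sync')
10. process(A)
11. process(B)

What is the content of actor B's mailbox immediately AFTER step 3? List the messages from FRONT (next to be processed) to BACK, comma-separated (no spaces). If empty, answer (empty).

After 1 (process(B)): A:[] B:[] C:[]
After 2 (send(from=B, to=C, msg='ack')): A:[] B:[] C:[ack]
After 3 (send(from=C, to=A, msg='done')): A:[done] B:[] C:[ack]

(empty)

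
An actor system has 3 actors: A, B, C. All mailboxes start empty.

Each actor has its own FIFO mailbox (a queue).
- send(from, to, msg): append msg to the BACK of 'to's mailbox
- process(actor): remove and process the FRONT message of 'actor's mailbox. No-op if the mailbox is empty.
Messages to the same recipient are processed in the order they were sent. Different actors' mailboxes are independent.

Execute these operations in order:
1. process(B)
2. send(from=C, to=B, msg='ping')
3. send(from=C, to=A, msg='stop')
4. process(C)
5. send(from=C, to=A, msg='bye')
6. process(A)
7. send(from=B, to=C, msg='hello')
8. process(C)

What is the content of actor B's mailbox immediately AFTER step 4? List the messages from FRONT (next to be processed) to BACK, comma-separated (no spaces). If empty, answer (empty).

After 1 (process(B)): A:[] B:[] C:[]
After 2 (send(from=C, to=B, msg='ping')): A:[] B:[ping] C:[]
After 3 (send(from=C, to=A, msg='stop')): A:[stop] B:[ping] C:[]
After 4 (process(C)): A:[stop] B:[ping] C:[]

ping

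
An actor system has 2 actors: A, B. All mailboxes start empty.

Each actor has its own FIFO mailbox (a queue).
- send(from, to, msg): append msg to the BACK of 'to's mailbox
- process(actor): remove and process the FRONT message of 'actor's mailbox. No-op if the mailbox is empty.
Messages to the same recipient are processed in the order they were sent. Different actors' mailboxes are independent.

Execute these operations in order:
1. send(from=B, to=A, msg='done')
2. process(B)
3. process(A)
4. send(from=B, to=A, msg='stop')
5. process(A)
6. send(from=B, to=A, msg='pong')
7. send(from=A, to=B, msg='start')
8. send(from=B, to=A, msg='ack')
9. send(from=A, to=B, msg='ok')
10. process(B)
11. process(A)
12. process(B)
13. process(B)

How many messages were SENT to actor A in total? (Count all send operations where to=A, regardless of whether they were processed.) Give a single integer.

Answer: 4

Derivation:
After 1 (send(from=B, to=A, msg='done')): A:[done] B:[]
After 2 (process(B)): A:[done] B:[]
After 3 (process(A)): A:[] B:[]
After 4 (send(from=B, to=A, msg='stop')): A:[stop] B:[]
After 5 (process(A)): A:[] B:[]
After 6 (send(from=B, to=A, msg='pong')): A:[pong] B:[]
After 7 (send(from=A, to=B, msg='start')): A:[pong] B:[start]
After 8 (send(from=B, to=A, msg='ack')): A:[pong,ack] B:[start]
After 9 (send(from=A, to=B, msg='ok')): A:[pong,ack] B:[start,ok]
After 10 (process(B)): A:[pong,ack] B:[ok]
After 11 (process(A)): A:[ack] B:[ok]
After 12 (process(B)): A:[ack] B:[]
After 13 (process(B)): A:[ack] B:[]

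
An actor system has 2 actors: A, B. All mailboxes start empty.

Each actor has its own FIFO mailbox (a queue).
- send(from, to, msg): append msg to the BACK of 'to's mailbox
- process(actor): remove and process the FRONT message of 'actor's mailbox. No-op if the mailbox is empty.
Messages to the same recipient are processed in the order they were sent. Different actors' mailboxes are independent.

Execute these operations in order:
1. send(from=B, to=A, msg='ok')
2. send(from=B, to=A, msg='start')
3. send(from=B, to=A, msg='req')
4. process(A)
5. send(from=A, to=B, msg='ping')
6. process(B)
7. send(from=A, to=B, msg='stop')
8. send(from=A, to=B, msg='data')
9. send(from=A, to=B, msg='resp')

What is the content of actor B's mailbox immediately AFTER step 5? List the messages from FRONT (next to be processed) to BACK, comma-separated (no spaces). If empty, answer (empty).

After 1 (send(from=B, to=A, msg='ok')): A:[ok] B:[]
After 2 (send(from=B, to=A, msg='start')): A:[ok,start] B:[]
After 3 (send(from=B, to=A, msg='req')): A:[ok,start,req] B:[]
After 4 (process(A)): A:[start,req] B:[]
After 5 (send(from=A, to=B, msg='ping')): A:[start,req] B:[ping]

ping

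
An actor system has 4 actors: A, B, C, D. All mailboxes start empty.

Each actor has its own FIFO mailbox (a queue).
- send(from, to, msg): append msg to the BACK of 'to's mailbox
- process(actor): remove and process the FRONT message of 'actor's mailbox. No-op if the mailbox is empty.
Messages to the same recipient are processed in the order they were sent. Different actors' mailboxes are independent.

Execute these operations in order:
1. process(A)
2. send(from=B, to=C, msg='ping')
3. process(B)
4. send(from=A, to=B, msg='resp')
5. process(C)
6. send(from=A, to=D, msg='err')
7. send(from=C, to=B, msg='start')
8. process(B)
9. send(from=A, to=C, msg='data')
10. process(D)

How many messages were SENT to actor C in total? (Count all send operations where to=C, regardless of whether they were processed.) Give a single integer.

Answer: 2

Derivation:
After 1 (process(A)): A:[] B:[] C:[] D:[]
After 2 (send(from=B, to=C, msg='ping')): A:[] B:[] C:[ping] D:[]
After 3 (process(B)): A:[] B:[] C:[ping] D:[]
After 4 (send(from=A, to=B, msg='resp')): A:[] B:[resp] C:[ping] D:[]
After 5 (process(C)): A:[] B:[resp] C:[] D:[]
After 6 (send(from=A, to=D, msg='err')): A:[] B:[resp] C:[] D:[err]
After 7 (send(from=C, to=B, msg='start')): A:[] B:[resp,start] C:[] D:[err]
After 8 (process(B)): A:[] B:[start] C:[] D:[err]
After 9 (send(from=A, to=C, msg='data')): A:[] B:[start] C:[data] D:[err]
After 10 (process(D)): A:[] B:[start] C:[data] D:[]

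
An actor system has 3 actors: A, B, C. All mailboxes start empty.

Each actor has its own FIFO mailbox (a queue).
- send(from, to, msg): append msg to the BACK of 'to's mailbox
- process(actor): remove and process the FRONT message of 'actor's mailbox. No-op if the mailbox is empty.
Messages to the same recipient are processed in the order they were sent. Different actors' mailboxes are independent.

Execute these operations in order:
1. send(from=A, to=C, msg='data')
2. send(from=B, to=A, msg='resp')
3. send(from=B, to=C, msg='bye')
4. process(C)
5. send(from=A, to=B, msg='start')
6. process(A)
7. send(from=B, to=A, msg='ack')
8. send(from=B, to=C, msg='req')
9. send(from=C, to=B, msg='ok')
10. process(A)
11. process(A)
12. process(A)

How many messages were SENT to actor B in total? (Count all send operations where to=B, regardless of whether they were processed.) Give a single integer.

After 1 (send(from=A, to=C, msg='data')): A:[] B:[] C:[data]
After 2 (send(from=B, to=A, msg='resp')): A:[resp] B:[] C:[data]
After 3 (send(from=B, to=C, msg='bye')): A:[resp] B:[] C:[data,bye]
After 4 (process(C)): A:[resp] B:[] C:[bye]
After 5 (send(from=A, to=B, msg='start')): A:[resp] B:[start] C:[bye]
After 6 (process(A)): A:[] B:[start] C:[bye]
After 7 (send(from=B, to=A, msg='ack')): A:[ack] B:[start] C:[bye]
After 8 (send(from=B, to=C, msg='req')): A:[ack] B:[start] C:[bye,req]
After 9 (send(from=C, to=B, msg='ok')): A:[ack] B:[start,ok] C:[bye,req]
After 10 (process(A)): A:[] B:[start,ok] C:[bye,req]
After 11 (process(A)): A:[] B:[start,ok] C:[bye,req]
After 12 (process(A)): A:[] B:[start,ok] C:[bye,req]

Answer: 2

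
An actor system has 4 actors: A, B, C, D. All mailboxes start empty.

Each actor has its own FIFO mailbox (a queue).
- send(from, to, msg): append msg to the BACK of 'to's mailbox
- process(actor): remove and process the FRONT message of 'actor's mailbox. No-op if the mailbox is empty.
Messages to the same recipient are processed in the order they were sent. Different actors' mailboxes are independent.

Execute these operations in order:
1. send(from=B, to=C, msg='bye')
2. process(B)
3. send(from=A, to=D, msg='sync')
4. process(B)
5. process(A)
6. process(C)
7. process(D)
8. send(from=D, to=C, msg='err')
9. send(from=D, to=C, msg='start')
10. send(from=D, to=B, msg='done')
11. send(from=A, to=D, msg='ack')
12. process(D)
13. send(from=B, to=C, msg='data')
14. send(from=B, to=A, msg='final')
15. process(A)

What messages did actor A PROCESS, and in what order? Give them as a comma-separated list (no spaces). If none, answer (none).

After 1 (send(from=B, to=C, msg='bye')): A:[] B:[] C:[bye] D:[]
After 2 (process(B)): A:[] B:[] C:[bye] D:[]
After 3 (send(from=A, to=D, msg='sync')): A:[] B:[] C:[bye] D:[sync]
After 4 (process(B)): A:[] B:[] C:[bye] D:[sync]
After 5 (process(A)): A:[] B:[] C:[bye] D:[sync]
After 6 (process(C)): A:[] B:[] C:[] D:[sync]
After 7 (process(D)): A:[] B:[] C:[] D:[]
After 8 (send(from=D, to=C, msg='err')): A:[] B:[] C:[err] D:[]
After 9 (send(from=D, to=C, msg='start')): A:[] B:[] C:[err,start] D:[]
After 10 (send(from=D, to=B, msg='done')): A:[] B:[done] C:[err,start] D:[]
After 11 (send(from=A, to=D, msg='ack')): A:[] B:[done] C:[err,start] D:[ack]
After 12 (process(D)): A:[] B:[done] C:[err,start] D:[]
After 13 (send(from=B, to=C, msg='data')): A:[] B:[done] C:[err,start,data] D:[]
After 14 (send(from=B, to=A, msg='final')): A:[final] B:[done] C:[err,start,data] D:[]
After 15 (process(A)): A:[] B:[done] C:[err,start,data] D:[]

Answer: final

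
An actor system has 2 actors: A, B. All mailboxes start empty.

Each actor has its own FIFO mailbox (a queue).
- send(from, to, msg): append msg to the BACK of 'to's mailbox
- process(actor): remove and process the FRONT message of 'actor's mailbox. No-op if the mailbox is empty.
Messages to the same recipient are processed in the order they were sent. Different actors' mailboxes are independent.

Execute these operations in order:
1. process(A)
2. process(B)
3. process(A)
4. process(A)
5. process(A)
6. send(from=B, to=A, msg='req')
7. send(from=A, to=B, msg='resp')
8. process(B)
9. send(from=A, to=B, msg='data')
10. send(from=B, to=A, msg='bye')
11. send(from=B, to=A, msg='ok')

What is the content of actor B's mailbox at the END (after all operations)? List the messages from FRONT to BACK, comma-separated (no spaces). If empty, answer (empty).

After 1 (process(A)): A:[] B:[]
After 2 (process(B)): A:[] B:[]
After 3 (process(A)): A:[] B:[]
After 4 (process(A)): A:[] B:[]
After 5 (process(A)): A:[] B:[]
After 6 (send(from=B, to=A, msg='req')): A:[req] B:[]
After 7 (send(from=A, to=B, msg='resp')): A:[req] B:[resp]
After 8 (process(B)): A:[req] B:[]
After 9 (send(from=A, to=B, msg='data')): A:[req] B:[data]
After 10 (send(from=B, to=A, msg='bye')): A:[req,bye] B:[data]
After 11 (send(from=B, to=A, msg='ok')): A:[req,bye,ok] B:[data]

Answer: data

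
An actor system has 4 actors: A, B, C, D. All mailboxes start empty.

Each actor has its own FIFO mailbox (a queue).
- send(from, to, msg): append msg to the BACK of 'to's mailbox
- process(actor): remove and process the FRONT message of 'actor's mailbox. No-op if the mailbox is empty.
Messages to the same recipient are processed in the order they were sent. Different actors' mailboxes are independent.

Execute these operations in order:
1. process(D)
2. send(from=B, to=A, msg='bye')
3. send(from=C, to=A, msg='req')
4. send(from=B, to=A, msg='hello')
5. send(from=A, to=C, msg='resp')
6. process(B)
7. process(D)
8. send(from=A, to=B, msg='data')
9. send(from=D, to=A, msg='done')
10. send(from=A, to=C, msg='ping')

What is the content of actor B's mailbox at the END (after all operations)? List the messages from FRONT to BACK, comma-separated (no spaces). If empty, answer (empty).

After 1 (process(D)): A:[] B:[] C:[] D:[]
After 2 (send(from=B, to=A, msg='bye')): A:[bye] B:[] C:[] D:[]
After 3 (send(from=C, to=A, msg='req')): A:[bye,req] B:[] C:[] D:[]
After 4 (send(from=B, to=A, msg='hello')): A:[bye,req,hello] B:[] C:[] D:[]
After 5 (send(from=A, to=C, msg='resp')): A:[bye,req,hello] B:[] C:[resp] D:[]
After 6 (process(B)): A:[bye,req,hello] B:[] C:[resp] D:[]
After 7 (process(D)): A:[bye,req,hello] B:[] C:[resp] D:[]
After 8 (send(from=A, to=B, msg='data')): A:[bye,req,hello] B:[data] C:[resp] D:[]
After 9 (send(from=D, to=A, msg='done')): A:[bye,req,hello,done] B:[data] C:[resp] D:[]
After 10 (send(from=A, to=C, msg='ping')): A:[bye,req,hello,done] B:[data] C:[resp,ping] D:[]

Answer: data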